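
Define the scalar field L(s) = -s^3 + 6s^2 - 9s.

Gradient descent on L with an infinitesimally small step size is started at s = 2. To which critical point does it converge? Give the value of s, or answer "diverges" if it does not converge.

L'(s) = -3(s - 3)(s - 1), so L'(2) = 3.
Gradient descent moves in the -L' direction, i.e. s is decreasing.
The nearest critical point in that direction is s = 1, where L'' = 6 > 0 (a local minimum). The iterate converges there.

1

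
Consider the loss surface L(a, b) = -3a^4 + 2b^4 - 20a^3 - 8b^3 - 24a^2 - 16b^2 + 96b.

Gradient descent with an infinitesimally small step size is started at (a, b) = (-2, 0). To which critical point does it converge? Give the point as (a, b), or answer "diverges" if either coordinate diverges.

L is separable, so gradient descent decouples: a follows -∂L/∂a, b follows -∂L/∂b.
∂L/∂a = -12a(a + 1)(a + 4); at a=-2 this is -48, so a increases.
∂L/∂b = 8(b - 3)(b - 2)(b + 2); at b=0 this is 96, so b decreases.
a converges to its nearest critical value -1 (a local min of the a-part); b converges to -2. The iterate converges to (-1, -2).

(-1, -2)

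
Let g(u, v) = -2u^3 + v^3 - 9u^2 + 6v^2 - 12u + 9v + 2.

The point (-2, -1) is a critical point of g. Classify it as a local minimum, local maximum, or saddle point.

The mixed partial ∂²g/∂u∂v is 0, so the Hessian at any point is diag(g_uu, g_vv) = diag(-6(2u + 3), 6(v + 2)).
At (-2, -1): H = diag(6, 6).
Both eigenvalues are positive, so H is positive definite: a local minimum.

local minimum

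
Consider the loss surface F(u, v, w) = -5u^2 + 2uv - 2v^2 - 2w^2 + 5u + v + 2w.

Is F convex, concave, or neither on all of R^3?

F is quadratic, so its Hessian is the constant matrix H = [[-10, 2, 0], [2, -4, 0], [0, 0, -4]].
Leading principal minors: -10, 36, -144.
Signs alternate −, +, − ⇒ H ≺ 0 ⇒ concave.

concave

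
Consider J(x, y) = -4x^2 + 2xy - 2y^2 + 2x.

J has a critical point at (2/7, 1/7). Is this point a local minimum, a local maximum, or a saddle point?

The Hessian of J is constant: H = [[-8, 2], [2, -4]].
det(H) = (-8)·(-4) − 2² = 28.
det(H) > 0 and tr(H) = -12 < 0, so H is negative definite and the point is a local maximum.

local maximum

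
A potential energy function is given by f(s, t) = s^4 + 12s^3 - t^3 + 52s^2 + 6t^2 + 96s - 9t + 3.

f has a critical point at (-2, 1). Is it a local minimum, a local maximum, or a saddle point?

local minimum

The mixed partial ∂²f/∂s∂t is 0, so the Hessian at any point is diag(f_ss, f_tt) = diag(4(3s^2 + 18s + 26), 6(-t + 2)).
At (-2, 1): H = diag(8, 6).
Both eigenvalues are positive, so H is positive definite: a local minimum.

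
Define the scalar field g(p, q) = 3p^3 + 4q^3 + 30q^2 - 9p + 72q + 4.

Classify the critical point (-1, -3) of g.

The mixed partial ∂²g/∂p∂q is 0, so the Hessian at any point is diag(g_pp, g_qq) = diag(18p, 12(2q + 5)).
At (-1, -3): H = diag(-18, -12).
Both eigenvalues are negative, so H is negative definite: a local maximum.

local maximum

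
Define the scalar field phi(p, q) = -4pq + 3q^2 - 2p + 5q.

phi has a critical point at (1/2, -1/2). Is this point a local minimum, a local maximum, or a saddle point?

saddle point

The Hessian of phi is constant: H = [[0, -4], [-4, 6]].
det(H) = 0·6 − (-4)² = -16.
Since det(H) < 0, H is indefinite and the critical point is a saddle point.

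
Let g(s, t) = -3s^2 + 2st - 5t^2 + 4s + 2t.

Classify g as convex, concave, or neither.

g is quadratic, so its Hessian is the constant matrix H = [[-6, 2], [2, -10]].
det(H) = 56, tr(H) = -16.
det(H) > 0 and tr(H) < 0, so H is negative definite everywhere: concave.

concave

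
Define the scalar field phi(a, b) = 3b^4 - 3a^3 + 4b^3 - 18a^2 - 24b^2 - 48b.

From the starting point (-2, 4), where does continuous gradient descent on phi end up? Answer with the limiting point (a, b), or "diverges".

(-4, 2)

phi is separable, so gradient descent decouples: a follows -∂phi/∂a, b follows -∂phi/∂b.
∂phi/∂a = -9a(a + 4); at a=-2 this is 36, so a decreases.
∂phi/∂b = 12(b - 2)(b + 1)(b + 2); at b=4 this is 720, so b decreases.
a converges to its nearest critical value -4 (a local min of the a-part); b converges to 2. The iterate converges to (-4, 2).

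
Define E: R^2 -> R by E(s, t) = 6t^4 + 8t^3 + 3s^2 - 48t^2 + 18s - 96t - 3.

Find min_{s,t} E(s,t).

-254

E(s,t) separates as P(s) + Q(t) − 3, so its minimum is min P + min Q − 3.
P'(s) = 6s + 18 vanishes at s ∈ {-3}; Q'(t) = 24(t - 2)(t + 1)(t + 2) vanishes at t ∈ {-2, -1, 2}.
Local minima of P (where P''>0): P(-3)=-27. Local minima of Q: Q(-2)=32, Q(2)=-224.
So the global minimum of E is P(-3) + Q(2) − 3 = -27 − 224 − 3 = -254, attained at (-3, 2).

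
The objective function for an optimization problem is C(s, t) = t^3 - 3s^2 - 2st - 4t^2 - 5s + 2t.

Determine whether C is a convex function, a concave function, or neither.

neither

The term t^3 is cubic, so the Hessian is not constant.
∂²C/∂t² = 6t - 8, which takes both signs as t varies (negative for sufficiently negative t). A diagonal entry of the Hessian changing sign means the Hessian is neither positive- nor negative-semidefinite on all of R^2.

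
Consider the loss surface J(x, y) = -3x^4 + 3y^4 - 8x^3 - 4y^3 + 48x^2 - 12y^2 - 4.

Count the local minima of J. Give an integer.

J separates as a function of x plus a function of y, so ∇J=0 decouples.
∂J/∂x = -12x(x - 2)(x + 4) = 0 at x ∈ {-4, 0, 2}; ∂J/∂y = 12y(y - 2)(y + 1) = 0 at y ∈ {-1, 0, 2}.
The Hessian is diagonal: diag(J_xx, J_yy). Second derivatives: J_xx(-4)=-288, J_xx(0)=96, J_xx(2)=-144; J_yy(-1)=36, J_yy(0)=-24, J_yy(2)=72.
Local minima occur where both diagonal entries positive: (0, -1), (0, 2). Count: 2.

2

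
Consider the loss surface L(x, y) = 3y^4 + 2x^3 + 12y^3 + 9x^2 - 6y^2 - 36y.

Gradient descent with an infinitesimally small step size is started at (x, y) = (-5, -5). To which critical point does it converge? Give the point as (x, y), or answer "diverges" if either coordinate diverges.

diverges

L is separable, so gradient descent decouples: x follows -∂L/∂x, y follows -∂L/∂y.
∂L/∂x = 6x(x + 3); at x=-5 this is 60, so x decreases.
∂L/∂y = 12(y - 1)(y + 1)(y + 3); at y=-5 this is -576, so y increases.
The x-coordinate has no critical point in that direction and runs off to infinity.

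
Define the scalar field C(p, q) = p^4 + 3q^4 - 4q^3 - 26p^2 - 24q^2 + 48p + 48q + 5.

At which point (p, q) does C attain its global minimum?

(-4, -2)

C(p,q) separates as A(p) + B(q) + 5, so its minimum is min A + min B + 5.
A'(p) = 4(p - 3)(p - 1)(p + 4) vanishes at p ∈ {-4, 1, 3}; B'(q) = 12(q - 2)(q - 1)(q + 2) vanishes at q ∈ {-2, 1, 2}.
Local minima of A (where A''>0): A(-4)=-352, A(3)=-9. Local minima of B: B(-2)=-112, B(2)=16.
So the global minimum of C is A(-4) + B(-2) + 5 = -352 − 112 + 5 = -459, attained at (-4, -2).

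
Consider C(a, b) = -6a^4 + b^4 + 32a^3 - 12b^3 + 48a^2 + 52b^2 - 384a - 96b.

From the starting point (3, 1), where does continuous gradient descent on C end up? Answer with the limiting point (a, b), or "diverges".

(2, 2)

C is separable, so gradient descent decouples: a follows -∂C/∂a, b follows -∂C/∂b.
∂C/∂a = -24(a - 4)(a - 2)(a + 2); at a=3 this is 120, so a decreases.
∂C/∂b = 4(b - 4)(b - 3)(b - 2); at b=1 this is -24, so b increases.
a converges to its nearest critical value 2 (a local min of the a-part); b converges to 2. The iterate converges to (2, 2).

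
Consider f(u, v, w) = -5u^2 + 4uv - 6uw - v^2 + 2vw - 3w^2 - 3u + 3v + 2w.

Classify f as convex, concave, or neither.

concave

f is quadratic, so its Hessian is the constant matrix H = [[-10, 4, -6], [4, -2, 2], [-6, 2, -6]].
Leading principal minors: -10, 4, -8.
Signs alternate −, +, − ⇒ H ≺ 0 ⇒ concave.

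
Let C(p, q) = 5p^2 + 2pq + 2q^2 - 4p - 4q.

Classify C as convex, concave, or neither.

convex

C is quadratic, so its Hessian is the constant matrix H = [[10, 2], [2, 4]].
det(H) = 36, tr(H) = 14.
det(H) > 0 and tr(H) > 0, so H is positive definite everywhere: convex.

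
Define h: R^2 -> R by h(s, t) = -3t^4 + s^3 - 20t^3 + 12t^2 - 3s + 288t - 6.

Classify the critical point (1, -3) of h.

The mixed partial ∂²h/∂s∂t is 0, so the Hessian at any point is diag(h_ss, h_tt) = diag(6s, 12(-3t^2 - 10t + 2)).
At (1, -3): H = diag(6, 60).
Both eigenvalues are positive, so H is positive definite: a local minimum.

local minimum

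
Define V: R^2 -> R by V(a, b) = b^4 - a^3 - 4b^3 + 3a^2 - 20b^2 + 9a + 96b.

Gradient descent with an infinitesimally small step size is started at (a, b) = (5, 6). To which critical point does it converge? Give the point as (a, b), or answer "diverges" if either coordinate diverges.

V is separable, so gradient descent decouples: a follows -∂V/∂a, b follows -∂V/∂b.
∂V/∂a = -3(a - 3)(a + 1); at a=5 this is -36, so a increases.
∂V/∂b = 4(b - 4)(b - 2)(b + 3); at b=6 this is 288, so b decreases.
The a-coordinate has no critical point in that direction and runs off to infinity.

diverges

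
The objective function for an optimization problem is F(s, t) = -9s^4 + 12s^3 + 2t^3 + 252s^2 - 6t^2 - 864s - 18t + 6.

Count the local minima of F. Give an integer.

1

F separates as a function of s plus a function of t, so ∇F=0 decouples.
∂F/∂s = -36(s - 3)(s - 2)(s + 4) = 0 at s ∈ {-4, 2, 3}; ∂F/∂t = 6(t - 3)(t + 1) = 0 at t ∈ {-1, 3}.
The Hessian is diagonal: diag(F_ss, F_tt). Second derivatives: F_ss(-4)=-1512, F_ss(2)=216, F_ss(3)=-252; F_tt(-1)=-24, F_tt(3)=24.
Local minima occur where both diagonal entries positive: (2, 3). Count: 1.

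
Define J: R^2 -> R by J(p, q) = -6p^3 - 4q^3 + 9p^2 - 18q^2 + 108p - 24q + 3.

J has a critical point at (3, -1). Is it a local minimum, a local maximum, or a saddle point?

local maximum

The mixed partial ∂²J/∂p∂q is 0, so the Hessian at any point is diag(J_pp, J_qq) = diag(18(-2p + 1), -12(2q + 3)).
At (3, -1): H = diag(-90, -12).
Both eigenvalues are negative, so H is negative definite: a local maximum.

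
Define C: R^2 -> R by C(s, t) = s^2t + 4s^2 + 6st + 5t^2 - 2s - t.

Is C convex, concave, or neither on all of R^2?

The term s^2t is cubic, so the Hessian is not constant.
∂²C/∂s² = 2t + 8, which takes both signs as t varies (negative for sufficiently negative t). A diagonal entry of the Hessian changing sign means the Hessian is neither positive- nor negative-semidefinite on all of R^2.

neither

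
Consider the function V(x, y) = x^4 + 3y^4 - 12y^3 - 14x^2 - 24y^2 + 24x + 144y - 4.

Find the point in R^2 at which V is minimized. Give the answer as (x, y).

V(x,y) separates as P(x) + Q(y) − 4, so its minimum is min P + min Q − 4.
P'(x) = 4(x - 2)(x - 1)(x + 3) vanishes at x ∈ {-3, 1, 2}; Q'(y) = 12(y - 3)(y - 2)(y + 2) vanishes at y ∈ {-2, 2, 3}.
Local minima of P (where P''>0): P(-3)=-117, P(2)=8. Local minima of Q: Q(-2)=-240, Q(3)=135.
So the global minimum of V is P(-3) + Q(-2) − 4 = -117 − 240 − 4 = -361, attained at (-3, -2).

(-3, -2)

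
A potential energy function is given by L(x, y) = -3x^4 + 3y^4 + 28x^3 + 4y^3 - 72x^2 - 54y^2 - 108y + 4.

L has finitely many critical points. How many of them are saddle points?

L separates as a function of x plus a function of y, so ∇L=0 decouples.
∂L/∂x = -12x(x - 4)(x - 3) = 0 at x ∈ {0, 3, 4}; ∂L/∂y = 12(y - 3)(y + 1)(y + 3) = 0 at y ∈ {-3, -1, 3}.
The Hessian is diagonal: diag(L_xx, L_yy). Second derivatives: L_xx(0)=-144, L_xx(3)=36, L_xx(4)=-48; L_yy(-3)=144, L_yy(-1)=-96, L_yy(3)=288.
Saddle points occur where the two diagonal entries have opposite signs: (0, -3), (0, 3), (3, -1), (4, -3), (4, 3). Count: 5.

5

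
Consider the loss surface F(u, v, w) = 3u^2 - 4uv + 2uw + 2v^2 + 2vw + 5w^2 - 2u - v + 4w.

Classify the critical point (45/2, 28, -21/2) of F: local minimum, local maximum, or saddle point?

local minimum

The Hessian is constant: H = [[6, -4, 2], [-4, 4, 2], [2, 2, 10]].
Leading principal minors: Δ₁ = 6, Δ₂ = 8, Δ₃ = 8.
All leading minors are positive, so H is positive definite: a local minimum.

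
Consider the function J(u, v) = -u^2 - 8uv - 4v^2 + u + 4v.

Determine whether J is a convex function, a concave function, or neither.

J is quadratic, so its Hessian is the constant matrix H = [[-2, -8], [-8, -8]].
det(H) = -48, tr(H) = -10.
det(H) < 0, so H is indefinite: neither convex nor concave.

neither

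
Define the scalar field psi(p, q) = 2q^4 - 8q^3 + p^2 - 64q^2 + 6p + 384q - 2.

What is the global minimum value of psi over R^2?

psi(p,q) separates as A(p) + B(q) − 2, so its minimum is min A + min B − 2.
A'(p) = 2p + 6 vanishes at p ∈ {-3}; B'(q) = 8(q - 4)(q - 3)(q + 4) vanishes at q ∈ {-4, 3, 4}.
Local minima of A (where A''>0): A(-3)=-9. Local minima of B: B(-4)=-1536, B(4)=512.
So the global minimum of psi is A(-3) + B(-4) − 2 = -9 − 1536 − 2 = -1547, attained at (-3, -4).

-1547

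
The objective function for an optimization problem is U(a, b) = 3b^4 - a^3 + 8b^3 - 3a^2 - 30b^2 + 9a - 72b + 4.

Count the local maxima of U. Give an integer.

1

U separates as a function of a plus a function of b, so ∇U=0 decouples.
∂U/∂a = -3(a - 1)(a + 3) = 0 at a ∈ {-3, 1}; ∂U/∂b = 12(b - 2)(b + 1)(b + 3) = 0 at b ∈ {-3, -1, 2}.
The Hessian is diagonal: diag(U_aa, U_bb). Second derivatives: U_aa(-3)=12, U_aa(1)=-12; U_bb(-3)=120, U_bb(-1)=-72, U_bb(2)=180.
Local maxima occur where both diagonal entries negative: (1, -1). Count: 1.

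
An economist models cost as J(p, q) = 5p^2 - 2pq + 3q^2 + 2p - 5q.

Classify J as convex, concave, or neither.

convex

J is quadratic, so its Hessian is the constant matrix H = [[10, -2], [-2, 6]].
det(H) = 56, tr(H) = 16.
det(H) > 0 and tr(H) > 0, so H is positive definite everywhere: convex.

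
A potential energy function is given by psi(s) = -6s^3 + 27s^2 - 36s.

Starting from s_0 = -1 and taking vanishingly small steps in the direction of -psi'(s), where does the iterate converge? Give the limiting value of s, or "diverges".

psi'(s) = -18(s - 2)(s - 1), so psi'(-1) = -108.
Gradient descent moves in the -psi' direction, i.e. s is increasing.
The nearest critical point in that direction is s = 1, where psi'' = 18 > 0 (a local minimum). The iterate converges there.

1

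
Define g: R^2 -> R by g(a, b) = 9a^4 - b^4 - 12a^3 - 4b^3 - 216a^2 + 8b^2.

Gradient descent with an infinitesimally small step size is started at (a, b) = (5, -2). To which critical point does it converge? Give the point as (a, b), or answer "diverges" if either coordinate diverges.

g is separable, so gradient descent decouples: a follows -∂g/∂a, b follows -∂g/∂b.
∂g/∂a = 36a(a - 4)(a + 3); at a=5 this is 1440, so a decreases.
∂g/∂b = -4b(b - 1)(b + 4); at b=-2 this is -48, so b increases.
a converges to its nearest critical value 4 (a local min of the a-part); b converges to 0. The iterate converges to (4, 0).

(4, 0)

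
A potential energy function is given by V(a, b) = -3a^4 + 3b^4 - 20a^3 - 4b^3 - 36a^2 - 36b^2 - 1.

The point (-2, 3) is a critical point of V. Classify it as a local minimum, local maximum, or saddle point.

local minimum

The mixed partial ∂²V/∂a∂b is 0, so the Hessian at any point is diag(V_aa, V_bb) = diag(-12(3a^2 + 10a + 6), 12(3b^2 - 2b - 6)).
At (-2, 3): H = diag(24, 180).
Both eigenvalues are positive, so H is positive definite: a local minimum.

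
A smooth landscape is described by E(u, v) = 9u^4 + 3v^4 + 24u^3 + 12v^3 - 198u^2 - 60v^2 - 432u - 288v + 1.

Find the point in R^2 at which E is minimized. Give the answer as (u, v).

E(u,v) separates as P(u) + Q(v) + 1, so its minimum is min P + min Q + 1.
P'(u) = 36(u - 3)(u + 1)(u + 4) vanishes at u ∈ {-4, -1, 3}; Q'(v) = 12(v - 3)(v + 2)(v + 4) vanishes at v ∈ {-4, -2, 3}.
Local minima of P (where P''>0): P(-4)=-672, P(3)=-1701. Local minima of Q: Q(-4)=192, Q(3)=-837.
So the global minimum of E is P(3) + Q(3) + 1 = -1701 − 837 + 1 = -2537, attained at (3, 3).

(3, 3)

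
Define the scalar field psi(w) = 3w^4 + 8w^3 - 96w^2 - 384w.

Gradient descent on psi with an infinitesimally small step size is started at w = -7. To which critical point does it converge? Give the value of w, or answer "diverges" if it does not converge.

-4

psi'(w) = 12(w - 4)(w + 2)(w + 4), so psi'(-7) = -1980.
Gradient descent moves in the -psi' direction, i.e. w is increasing.
The nearest critical point in that direction is w = -4, where psi'' = 192 > 0 (a local minimum). The iterate converges there.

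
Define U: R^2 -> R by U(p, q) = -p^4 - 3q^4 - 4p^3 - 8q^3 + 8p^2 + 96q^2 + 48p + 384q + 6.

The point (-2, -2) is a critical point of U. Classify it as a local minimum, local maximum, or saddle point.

local minimum

The mixed partial ∂²U/∂p∂q is 0, so the Hessian at any point is diag(U_pp, U_qq) = diag(4(-3p^2 - 6p + 4), 12(-3q^2 - 4q + 16)).
At (-2, -2): H = diag(16, 144).
Both eigenvalues are positive, so H is positive definite: a local minimum.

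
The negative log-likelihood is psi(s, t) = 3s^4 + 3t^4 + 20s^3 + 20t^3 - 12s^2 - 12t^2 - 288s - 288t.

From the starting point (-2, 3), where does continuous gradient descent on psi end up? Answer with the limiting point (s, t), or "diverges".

(2, 2)

psi is separable, so gradient descent decouples: s follows -∂psi/∂s, t follows -∂psi/∂t.
∂psi/∂s = 12(s - 2)(s + 3)(s + 4); at s=-2 this is -96, so s increases.
∂psi/∂t = 12(t - 2)(t + 3)(t + 4); at t=3 this is 504, so t decreases.
s converges to its nearest critical value 2 (a local min of the s-part); t converges to 2. The iterate converges to (2, 2).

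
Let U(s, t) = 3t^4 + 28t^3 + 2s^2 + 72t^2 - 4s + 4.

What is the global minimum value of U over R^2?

2

U(s,t) separates as P(s) + Q(t) + 4, so its minimum is min P + min Q + 4.
P'(s) = 4s - 4 vanishes at s ∈ {1}; Q'(t) = 12t(t + 3)(t + 4) vanishes at t ∈ {-4, -3, 0}.
Local minima of P (where P''>0): P(1)=-2. Local minima of Q: Q(-4)=128, Q(0)=0.
So the global minimum of U is P(1) + Q(0) + 4 = -2 + 0 + 4 = 2, attained at (1, 0).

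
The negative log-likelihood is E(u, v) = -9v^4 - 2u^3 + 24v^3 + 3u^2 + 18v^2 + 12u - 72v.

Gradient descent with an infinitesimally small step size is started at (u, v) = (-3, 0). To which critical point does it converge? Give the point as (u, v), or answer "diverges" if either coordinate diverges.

E is separable, so gradient descent decouples: u follows -∂E/∂u, v follows -∂E/∂v.
∂E/∂u = -6(u - 2)(u + 1); at u=-3 this is -60, so u increases.
∂E/∂v = -36(v - 2)(v - 1)(v + 1); at v=0 this is -72, so v increases.
u converges to its nearest critical value -1 (a local min of the u-part); v converges to 1. The iterate converges to (-1, 1).

(-1, 1)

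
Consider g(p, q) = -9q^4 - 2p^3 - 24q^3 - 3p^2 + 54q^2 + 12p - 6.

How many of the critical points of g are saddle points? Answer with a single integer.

g separates as a function of p plus a function of q, so ∇g=0 decouples.
∂g/∂p = -6(p - 1)(p + 2) = 0 at p ∈ {-2, 1}; ∂g/∂q = -36q(q - 1)(q + 3) = 0 at q ∈ {-3, 0, 1}.
The Hessian is diagonal: diag(g_pp, g_qq). Second derivatives: g_pp(-2)=18, g_pp(1)=-18; g_qq(-3)=-432, g_qq(0)=108, g_qq(1)=-144.
Saddle points occur where the two diagonal entries have opposite signs: (-2, -3), (-2, 1), (1, 0). Count: 3.

3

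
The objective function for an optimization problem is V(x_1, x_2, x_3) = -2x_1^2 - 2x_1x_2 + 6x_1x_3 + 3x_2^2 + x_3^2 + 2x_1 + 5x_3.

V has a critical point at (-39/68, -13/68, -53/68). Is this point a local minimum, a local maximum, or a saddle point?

The Hessian is constant: H = [[-4, -2, 6], [-2, 6, 0], [6, 0, 2]].
Leading principal minors: Δ₁ = -4, Δ₂ = -28, Δ₃ = -272.
The minors fit neither the all-positive nor the alternating-sign pattern, so H is indefinite: a saddle point.

saddle point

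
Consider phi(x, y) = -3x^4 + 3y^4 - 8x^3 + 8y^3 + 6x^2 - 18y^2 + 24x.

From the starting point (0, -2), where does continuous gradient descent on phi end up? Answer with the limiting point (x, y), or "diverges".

phi is separable, so gradient descent decouples: x follows -∂phi/∂x, y follows -∂phi/∂y.
∂phi/∂x = -12(x - 1)(x + 1)(x + 2); at x=0 this is 24, so x decreases.
∂phi/∂y = 12y(y - 1)(y + 3); at y=-2 this is 72, so y decreases.
x converges to its nearest critical value -1 (a local min of the x-part); y converges to -3. The iterate converges to (-1, -3).

(-1, -3)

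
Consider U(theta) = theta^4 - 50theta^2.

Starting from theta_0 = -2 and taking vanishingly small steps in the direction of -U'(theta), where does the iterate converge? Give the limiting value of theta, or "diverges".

-5

U'(theta) = 4theta(theta - 5)(theta + 5), so U'(-2) = 168.
Gradient descent moves in the -U' direction, i.e. theta is decreasing.
The nearest critical point in that direction is theta = -5, where U'' = 200 > 0 (a local minimum). The iterate converges there.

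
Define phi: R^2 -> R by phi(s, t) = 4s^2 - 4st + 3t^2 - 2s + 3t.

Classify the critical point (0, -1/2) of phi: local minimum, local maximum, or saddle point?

The Hessian of phi is constant: H = [[8, -4], [-4, 6]].
det(H) = 8·6 − (-4)² = 32.
det(H) > 0 and tr(H) = 14 > 0, so H is positive definite and the point is a local minimum.

local minimum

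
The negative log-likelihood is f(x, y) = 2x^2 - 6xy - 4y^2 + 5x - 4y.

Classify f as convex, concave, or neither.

f is quadratic, so its Hessian is the constant matrix H = [[4, -6], [-6, -8]].
det(H) = -68, tr(H) = -4.
det(H) < 0, so H is indefinite: neither convex nor concave.

neither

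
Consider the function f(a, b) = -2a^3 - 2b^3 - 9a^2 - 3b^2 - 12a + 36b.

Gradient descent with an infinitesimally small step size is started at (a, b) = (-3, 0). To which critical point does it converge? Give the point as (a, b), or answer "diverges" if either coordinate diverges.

(-2, -3)

f is separable, so gradient descent decouples: a follows -∂f/∂a, b follows -∂f/∂b.
∂f/∂a = -6(a + 1)(a + 2); at a=-3 this is -12, so a increases.
∂f/∂b = -6(b - 2)(b + 3); at b=0 this is 36, so b decreases.
a converges to its nearest critical value -2 (a local min of the a-part); b converges to -3. The iterate converges to (-2, -3).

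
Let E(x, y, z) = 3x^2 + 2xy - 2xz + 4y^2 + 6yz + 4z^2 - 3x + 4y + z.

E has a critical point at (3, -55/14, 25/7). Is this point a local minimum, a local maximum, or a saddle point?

The Hessian is constant: H = [[6, 2, -2], [2, 8, 6], [-2, 6, 8]].
Leading principal minors: Δ₁ = 6, Δ₂ = 44, Δ₃ = 56.
All leading minors are positive, so H is positive definite: a local minimum.

local minimum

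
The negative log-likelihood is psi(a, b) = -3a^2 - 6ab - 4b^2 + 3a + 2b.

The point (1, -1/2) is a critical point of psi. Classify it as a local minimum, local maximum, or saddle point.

local maximum

The Hessian of psi is constant: H = [[-6, -6], [-6, -8]].
det(H) = (-6)·(-8) − (-6)² = 12.
det(H) > 0 and tr(H) = -14 < 0, so H is negative definite and the point is a local maximum.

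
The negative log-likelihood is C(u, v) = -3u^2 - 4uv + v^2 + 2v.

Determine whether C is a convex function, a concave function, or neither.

C is quadratic, so its Hessian is the constant matrix H = [[-6, -4], [-4, 2]].
det(H) = -28, tr(H) = -4.
det(H) < 0, so H is indefinite: neither convex nor concave.

neither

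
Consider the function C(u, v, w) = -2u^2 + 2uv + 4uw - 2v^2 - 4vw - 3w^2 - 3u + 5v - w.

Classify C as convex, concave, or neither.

C is quadratic, so its Hessian is the constant matrix H = [[-4, 2, 4], [2, -4, -4], [4, -4, -6]].
Leading principal minors: -4, 12, -8.
Signs alternate −, +, − ⇒ H ≺ 0 ⇒ concave.

concave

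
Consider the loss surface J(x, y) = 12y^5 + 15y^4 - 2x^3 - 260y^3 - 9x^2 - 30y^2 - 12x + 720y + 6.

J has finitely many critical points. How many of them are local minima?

J separates as a function of x plus a function of y, so ∇J=0 decouples.
∂J/∂x = -6(x + 1)(x + 2) = 0 at x ∈ {-2, -1}; ∂J/∂y = 60(y - 3)(y - 1)(y + 1)(y + 4) = 0 at y ∈ {-4, -1, 1, 3}.
The Hessian is diagonal: diag(J_xx, J_yy). Second derivatives: J_xx(-2)=6, J_xx(-1)=-6; J_yy(-4)=-6300, J_yy(-1)=1440, J_yy(1)=-1200, J_yy(3)=3360.
Local minima occur where both diagonal entries positive: (-2, -1), (-2, 3). Count: 2.

2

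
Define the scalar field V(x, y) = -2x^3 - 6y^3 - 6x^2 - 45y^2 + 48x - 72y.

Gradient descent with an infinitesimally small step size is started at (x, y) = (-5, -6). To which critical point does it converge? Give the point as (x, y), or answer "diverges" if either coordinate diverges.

V is separable, so gradient descent decouples: x follows -∂V/∂x, y follows -∂V/∂y.
∂V/∂x = -6(x - 2)(x + 4); at x=-5 this is -42, so x increases.
∂V/∂y = -18(y + 1)(y + 4); at y=-6 this is -180, so y increases.
x converges to its nearest critical value -4 (a local min of the x-part); y converges to -4. The iterate converges to (-4, -4).

(-4, -4)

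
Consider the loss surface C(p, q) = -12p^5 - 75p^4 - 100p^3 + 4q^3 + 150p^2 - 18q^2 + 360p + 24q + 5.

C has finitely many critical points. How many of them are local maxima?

2

C separates as a function of p plus a function of q, so ∇C=0 decouples.
∂C/∂p = -60(p - 1)(p + 1)(p + 2)(p + 3) = 0 at p ∈ {-3, -2, -1, 1}; ∂C/∂q = 12(q - 2)(q - 1) = 0 at q ∈ {1, 2}.
The Hessian is diagonal: diag(C_pp, C_qq). Second derivatives: C_pp(-3)=480, C_pp(-2)=-180, C_pp(-1)=240, C_pp(1)=-1440; C_qq(1)=-12, C_qq(2)=12.
Local maxima occur where both diagonal entries negative: (-2, 1), (1, 1). Count: 2.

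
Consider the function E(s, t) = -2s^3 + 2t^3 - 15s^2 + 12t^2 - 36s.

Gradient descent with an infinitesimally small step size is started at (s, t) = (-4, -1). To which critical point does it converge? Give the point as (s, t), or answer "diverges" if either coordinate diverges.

(-3, 0)

E is separable, so gradient descent decouples: s follows -∂E/∂s, t follows -∂E/∂t.
∂E/∂s = -6(s + 2)(s + 3); at s=-4 this is -12, so s increases.
∂E/∂t = 6t(t + 4); at t=-1 this is -18, so t increases.
s converges to its nearest critical value -3 (a local min of the s-part); t converges to 0. The iterate converges to (-3, 0).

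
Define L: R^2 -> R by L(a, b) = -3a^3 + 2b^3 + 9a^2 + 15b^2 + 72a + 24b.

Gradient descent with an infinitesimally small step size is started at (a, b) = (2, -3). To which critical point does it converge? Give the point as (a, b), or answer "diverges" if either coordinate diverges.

L is separable, so gradient descent decouples: a follows -∂L/∂a, b follows -∂L/∂b.
∂L/∂a = -9(a - 4)(a + 2); at a=2 this is 72, so a decreases.
∂L/∂b = 6(b + 1)(b + 4); at b=-3 this is -12, so b increases.
a converges to its nearest critical value -2 (a local min of the a-part); b converges to -1. The iterate converges to (-2, -1).

(-2, -1)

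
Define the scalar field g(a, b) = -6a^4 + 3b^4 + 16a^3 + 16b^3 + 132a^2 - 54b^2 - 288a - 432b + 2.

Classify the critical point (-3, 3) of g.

The mixed partial ∂²g/∂a∂b is 0, so the Hessian at any point is diag(g_aa, g_bb) = diag(24(-3a^2 + 4a + 11), 12(3b^2 + 8b - 9)).
At (-3, 3): H = diag(-672, 504).
The eigenvalues have opposite signs, so H is indefinite: a saddle point.

saddle point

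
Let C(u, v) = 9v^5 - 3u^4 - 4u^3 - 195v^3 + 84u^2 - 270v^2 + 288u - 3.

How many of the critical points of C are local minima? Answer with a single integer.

C separates as a function of u plus a function of v, so ∇C=0 decouples.
∂C/∂u = -12(u - 4)(u + 2)(u + 3) = 0 at u ∈ {-3, -2, 4}; ∂C/∂v = 45v(v - 4)(v + 1)(v + 3) = 0 at v ∈ {-3, -1, 0, 4}.
The Hessian is diagonal: diag(C_uu, C_vv). Second derivatives: C_uu(-3)=-84, C_uu(-2)=72, C_uu(4)=-504; C_vv(-3)=-1890, C_vv(-1)=450, C_vv(0)=-540, C_vv(4)=6300.
Local minima occur where both diagonal entries positive: (-2, -1), (-2, 4). Count: 2.

2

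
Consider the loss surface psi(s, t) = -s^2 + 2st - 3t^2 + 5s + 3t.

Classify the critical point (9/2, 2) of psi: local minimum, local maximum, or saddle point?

The Hessian of psi is constant: H = [[-2, 2], [2, -6]].
det(H) = (-2)·(-6) − 2² = 8.
det(H) > 0 and tr(H) = -8 < 0, so H is negative definite and the point is a local maximum.

local maximum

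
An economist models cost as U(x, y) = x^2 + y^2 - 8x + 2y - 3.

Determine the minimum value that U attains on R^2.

U(x,y) separates as P(x) + Q(y) − 3, so its minimum is min P + min Q − 3.
P'(x) = 2x - 8 vanishes at x ∈ {4}; Q'(y) = 2y + 2 vanishes at y ∈ {-1}.
Local minima of P (where P''>0): P(4)=-16. Local minima of Q: Q(-1)=-1.
So the global minimum of U is P(4) + Q(-1) − 3 = -16 − 1 − 3 = -20, attained at (4, -1).

-20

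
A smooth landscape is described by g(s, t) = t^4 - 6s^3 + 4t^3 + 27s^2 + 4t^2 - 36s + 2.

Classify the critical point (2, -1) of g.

The mixed partial ∂²g/∂s∂t is 0, so the Hessian at any point is diag(g_ss, g_tt) = diag(18(-2s + 3), 4(3t^2 + 6t + 2)).
At (2, -1): H = diag(-18, -4).
Both eigenvalues are negative, so H is negative definite: a local maximum.

local maximum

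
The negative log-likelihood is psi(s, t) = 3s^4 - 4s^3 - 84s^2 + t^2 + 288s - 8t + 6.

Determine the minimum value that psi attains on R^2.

-1482

psi(s,t) separates as P(s) + Q(t) + 6, so its minimum is min P + min Q + 6.
P'(s) = 12(s - 3)(s - 2)(s + 4) vanishes at s ∈ {-4, 2, 3}; Q'(t) = 2(t - 4) vanishes at t ∈ {4}.
Local minima of P (where P''>0): P(-4)=-1472, P(3)=243. Local minima of Q: Q(4)=-16.
So the global minimum of psi is P(-4) + Q(4) + 6 = -1472 − 16 + 6 = -1482, attained at (-4, 4).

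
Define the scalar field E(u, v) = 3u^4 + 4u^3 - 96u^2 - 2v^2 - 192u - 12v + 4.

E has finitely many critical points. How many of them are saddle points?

E separates as a function of u plus a function of v, so ∇E=0 decouples.
∂E/∂u = 12(u - 4)(u + 1)(u + 4) = 0 at u ∈ {-4, -1, 4}; ∂E/∂v = -4(v + 3) = 0 at v ∈ {-3}.
The Hessian is diagonal: diag(E_uu, E_vv). Second derivatives: E_uu(-4)=288, E_uu(-1)=-180, E_uu(4)=480; E_vv(-3)=-4.
Saddle points occur where the two diagonal entries have opposite signs: (-4, -3), (4, -3). Count: 2.

2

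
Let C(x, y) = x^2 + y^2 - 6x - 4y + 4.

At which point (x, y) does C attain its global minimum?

(3, 2)

C(x,y) separates as P(x) + Q(y) + 4, so its minimum is min P + min Q + 4.
P'(x) = 2x - 6 vanishes at x ∈ {3}; Q'(y) = 2y - 4 vanishes at y ∈ {2}.
Local minima of P (where P''>0): P(3)=-9. Local minima of Q: Q(2)=-4.
So the global minimum of C is P(3) + Q(2) + 4 = -9 − 4 + 4 = -9, attained at (3, 2).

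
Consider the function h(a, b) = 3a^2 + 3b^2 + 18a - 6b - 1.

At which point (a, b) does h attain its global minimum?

(-3, 1)

h(a,b) separates as P(a) + Q(b) − 1, so its minimum is min P + min Q − 1.
P'(a) = 6a + 18 vanishes at a ∈ {-3}; Q'(b) = 6b - 6 vanishes at b ∈ {1}.
Local minima of P (where P''>0): P(-3)=-27. Local minima of Q: Q(1)=-3.
So the global minimum of h is P(-3) + Q(1) − 1 = -27 − 3 − 1 = -31, attained at (-3, 1).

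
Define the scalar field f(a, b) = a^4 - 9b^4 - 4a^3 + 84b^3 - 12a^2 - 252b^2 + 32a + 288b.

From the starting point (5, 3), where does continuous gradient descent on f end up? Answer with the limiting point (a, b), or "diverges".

f is separable, so gradient descent decouples: a follows -∂f/∂a, b follows -∂f/∂b.
∂f/∂a = 4(a - 4)(a - 1)(a + 2); at a=5 this is 112, so a decreases.
∂f/∂b = -36(b - 4)(b - 2)(b - 1); at b=3 this is 72, so b decreases.
a converges to its nearest critical value 4 (a local min of the a-part); b converges to 2. The iterate converges to (4, 2).

(4, 2)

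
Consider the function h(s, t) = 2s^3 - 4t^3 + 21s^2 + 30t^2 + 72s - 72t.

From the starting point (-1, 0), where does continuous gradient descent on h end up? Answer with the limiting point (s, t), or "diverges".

h is separable, so gradient descent decouples: s follows -∂h/∂s, t follows -∂h/∂t.
∂h/∂s = 6(s + 3)(s + 4); at s=-1 this is 36, so s decreases.
∂h/∂t = -12(t - 3)(t - 2); at t=0 this is -72, so t increases.
s converges to its nearest critical value -3 (a local min of the s-part); t converges to 2. The iterate converges to (-3, 2).

(-3, 2)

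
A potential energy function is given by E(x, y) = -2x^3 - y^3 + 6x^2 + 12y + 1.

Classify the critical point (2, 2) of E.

local maximum

The mixed partial ∂²E/∂x∂y is 0, so the Hessian at any point is diag(E_xx, E_yy) = diag(12(-x + 1), -6y).
At (2, 2): H = diag(-12, -12).
Both eigenvalues are negative, so H is negative definite: a local maximum.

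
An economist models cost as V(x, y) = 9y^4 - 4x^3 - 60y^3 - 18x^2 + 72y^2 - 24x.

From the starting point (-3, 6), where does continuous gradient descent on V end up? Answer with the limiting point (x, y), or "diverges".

V is separable, so gradient descent decouples: x follows -∂V/∂x, y follows -∂V/∂y.
∂V/∂x = -12(x + 1)(x + 2); at x=-3 this is -24, so x increases.
∂V/∂y = 36y(y - 4)(y - 1); at y=6 this is 2160, so y decreases.
x converges to its nearest critical value -2 (a local min of the x-part); y converges to 4. The iterate converges to (-2, 4).

(-2, 4)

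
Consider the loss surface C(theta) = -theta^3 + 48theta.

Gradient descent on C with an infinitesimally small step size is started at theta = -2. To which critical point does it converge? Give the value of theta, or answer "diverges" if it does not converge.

-4

C'(theta) = -3(theta - 4)(theta + 4), so C'(-2) = 36.
Gradient descent moves in the -C' direction, i.e. theta is decreasing.
The nearest critical point in that direction is theta = -4, where C'' = 24 > 0 (a local minimum). The iterate converges there.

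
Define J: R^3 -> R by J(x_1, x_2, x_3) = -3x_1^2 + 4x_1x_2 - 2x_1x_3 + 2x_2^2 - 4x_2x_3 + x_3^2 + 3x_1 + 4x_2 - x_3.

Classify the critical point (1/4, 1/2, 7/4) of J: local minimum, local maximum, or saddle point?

The Hessian is constant: H = [[-6, 4, -2], [4, 4, -4], [-2, -4, 2]].
Leading principal minors: Δ₁ = -6, Δ₂ = -40, Δ₃ = 64.
The minors fit neither the all-positive nor the alternating-sign pattern, so H is indefinite: a saddle point.

saddle point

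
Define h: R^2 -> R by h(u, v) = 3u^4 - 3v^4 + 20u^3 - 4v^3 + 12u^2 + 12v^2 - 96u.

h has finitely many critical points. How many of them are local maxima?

2

h separates as a function of u plus a function of v, so ∇h=0 decouples.
∂h/∂u = 12(u - 1)(u + 2)(u + 4) = 0 at u ∈ {-4, -2, 1}; ∂h/∂v = -12v(v - 1)(v + 2) = 0 at v ∈ {-2, 0, 1}.
The Hessian is diagonal: diag(h_uu, h_vv). Second derivatives: h_uu(-4)=120, h_uu(-2)=-72, h_uu(1)=180; h_vv(-2)=-72, h_vv(0)=24, h_vv(1)=-36.
Local maxima occur where both diagonal entries negative: (-2, -2), (-2, 1). Count: 2.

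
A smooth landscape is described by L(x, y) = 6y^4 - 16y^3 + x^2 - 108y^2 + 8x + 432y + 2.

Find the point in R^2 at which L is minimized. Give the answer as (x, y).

(-4, -3)

L(x,y) separates as P(x) + Q(y) + 2, so its minimum is min P + min Q + 2.
P'(x) = 2x + 8 vanishes at x ∈ {-4}; Q'(y) = 24(y - 3)(y - 2)(y + 3) vanishes at y ∈ {-3, 2, 3}.
Local minima of P (where P''>0): P(-4)=-16. Local minima of Q: Q(-3)=-1350, Q(3)=378.
So the global minimum of L is P(-4) + Q(-3) + 2 = -16 − 1350 + 2 = -1364, attained at (-4, -3).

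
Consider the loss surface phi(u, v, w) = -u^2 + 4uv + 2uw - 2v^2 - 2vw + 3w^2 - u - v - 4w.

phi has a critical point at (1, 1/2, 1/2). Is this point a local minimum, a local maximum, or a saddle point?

saddle point

The Hessian is constant: H = [[-2, 4, 2], [4, -4, -2], [2, -2, 6]].
Leading principal minors: Δ₁ = -2, Δ₂ = -8, Δ₃ = -56.
The minors fit neither the all-positive nor the alternating-sign pattern, so H is indefinite: a saddle point.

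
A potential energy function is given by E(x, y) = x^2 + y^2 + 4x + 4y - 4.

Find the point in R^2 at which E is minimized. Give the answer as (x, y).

E(x,y) separates as P(x) + Q(y) − 4, so its minimum is min P + min Q − 4.
P'(x) = 2x + 4 vanishes at x ∈ {-2}; Q'(y) = 2y + 4 vanishes at y ∈ {-2}.
Local minima of P (where P''>0): P(-2)=-4. Local minima of Q: Q(-2)=-4.
So the global minimum of E is P(-2) + Q(-2) − 4 = -4 − 4 − 4 = -12, attained at (-2, -2).

(-2, -2)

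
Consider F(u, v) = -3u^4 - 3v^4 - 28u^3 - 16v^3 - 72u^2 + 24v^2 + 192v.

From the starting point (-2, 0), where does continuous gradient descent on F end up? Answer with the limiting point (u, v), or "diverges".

(-3, -2)

F is separable, so gradient descent decouples: u follows -∂F/∂u, v follows -∂F/∂v.
∂F/∂u = -12u(u + 3)(u + 4); at u=-2 this is 48, so u decreases.
∂F/∂v = -12(v - 2)(v + 2)(v + 4); at v=0 this is 192, so v decreases.
u converges to its nearest critical value -3 (a local min of the u-part); v converges to -2. The iterate converges to (-3, -2).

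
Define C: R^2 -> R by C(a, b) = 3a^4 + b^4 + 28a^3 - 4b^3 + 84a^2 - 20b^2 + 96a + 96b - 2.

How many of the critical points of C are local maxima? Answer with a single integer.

C separates as a function of a plus a function of b, so ∇C=0 decouples.
∂C/∂a = 12(a + 1)(a + 2)(a + 4) = 0 at a ∈ {-4, -2, -1}; ∂C/∂b = 4(b - 4)(b - 2)(b + 3) = 0 at b ∈ {-3, 2, 4}.
The Hessian is diagonal: diag(C_aa, C_bb). Second derivatives: C_aa(-4)=72, C_aa(-2)=-24, C_aa(-1)=36; C_bb(-3)=140, C_bb(2)=-40, C_bb(4)=56.
Local maxima occur where both diagonal entries negative: (-2, 2). Count: 1.

1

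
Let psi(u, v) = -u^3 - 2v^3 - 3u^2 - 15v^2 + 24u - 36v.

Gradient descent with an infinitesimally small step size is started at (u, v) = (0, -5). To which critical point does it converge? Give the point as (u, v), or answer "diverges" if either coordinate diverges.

(-4, -3)

psi is separable, so gradient descent decouples: u follows -∂psi/∂u, v follows -∂psi/∂v.
∂psi/∂u = -3(u - 2)(u + 4); at u=0 this is 24, so u decreases.
∂psi/∂v = -6(v + 2)(v + 3); at v=-5 this is -36, so v increases.
u converges to its nearest critical value -4 (a local min of the u-part); v converges to -3. The iterate converges to (-4, -3).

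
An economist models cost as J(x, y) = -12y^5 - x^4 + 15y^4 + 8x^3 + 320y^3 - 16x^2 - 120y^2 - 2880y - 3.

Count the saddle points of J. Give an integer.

J separates as a function of x plus a function of y, so ∇J=0 decouples.
∂J/∂x = -4x(x - 4)(x - 2) = 0 at x ∈ {0, 2, 4}; ∂J/∂y = -60(y - 4)(y - 2)(y + 2)(y + 3) = 0 at y ∈ {-3, -2, 2, 4}.
The Hessian is diagonal: diag(J_xx, J_yy). Second derivatives: J_xx(0)=-32, J_xx(2)=16, J_xx(4)=-32; J_yy(-3)=2100, J_yy(-2)=-1440, J_yy(2)=2400, J_yy(4)=-5040.
Saddle points occur where the two diagonal entries have opposite signs: (0, -3), (0, 2), (2, -2), (2, 4), (4, -3), (4, 2). Count: 6.

6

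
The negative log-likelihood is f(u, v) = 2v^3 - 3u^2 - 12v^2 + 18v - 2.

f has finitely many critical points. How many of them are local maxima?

f separates as a function of u plus a function of v, so ∇f=0 decouples.
∂f/∂u = -6u = 0 at u ∈ {0}; ∂f/∂v = 6(v - 3)(v - 1) = 0 at v ∈ {1, 3}.
The Hessian is diagonal: diag(f_uu, f_vv). Second derivatives: f_uu(0)=-6; f_vv(1)=-12, f_vv(3)=12.
Local maxima occur where both diagonal entries negative: (0, 1). Count: 1.

1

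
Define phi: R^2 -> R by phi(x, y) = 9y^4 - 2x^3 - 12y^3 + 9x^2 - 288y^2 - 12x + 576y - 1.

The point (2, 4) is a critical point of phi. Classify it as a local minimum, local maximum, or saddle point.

The mixed partial ∂²phi/∂x∂y is 0, so the Hessian at any point is diag(phi_xx, phi_yy) = diag(6(-2x + 3), 36(3y^2 - 2y - 16)).
At (2, 4): H = diag(-6, 864).
The eigenvalues have opposite signs, so H is indefinite: a saddle point.

saddle point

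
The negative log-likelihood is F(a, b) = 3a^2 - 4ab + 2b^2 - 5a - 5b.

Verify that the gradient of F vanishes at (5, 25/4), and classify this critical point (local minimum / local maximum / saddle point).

local minimum

∇F = (6a - 4b - 5, -4a + 4b - 5); substituting (5, 25/4) gives ∇F = (0, 0), so (5, 25/4) is indeed a critical point.
The Hessian of F is constant: H = [[6, -4], [-4, 4]].
det(H) = 6·4 − (-4)² = 8.
det(H) > 0 and tr(H) = 10 > 0, so H is positive definite and the point is a local minimum.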